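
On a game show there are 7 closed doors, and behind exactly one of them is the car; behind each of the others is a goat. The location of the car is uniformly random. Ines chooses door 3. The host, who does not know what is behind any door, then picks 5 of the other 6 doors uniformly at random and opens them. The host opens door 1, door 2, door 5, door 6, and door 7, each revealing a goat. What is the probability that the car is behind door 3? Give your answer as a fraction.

Because the host chose which doors to open without knowing where the car is, the choice is independent of the prize location. Learning that none of the 5 opened doors holds the car simply rules out those 5 locations and leaves the remaining 2 doors still equally likely by symmetry.
So P(the car behind door 3) = 1/2.

1/2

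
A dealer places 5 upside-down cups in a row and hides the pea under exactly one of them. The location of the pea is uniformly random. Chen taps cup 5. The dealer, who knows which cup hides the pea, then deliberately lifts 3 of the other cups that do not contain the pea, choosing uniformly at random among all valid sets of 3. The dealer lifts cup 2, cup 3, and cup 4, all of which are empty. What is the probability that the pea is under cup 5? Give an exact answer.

Consider each possible location of the pea in turn.
If it is under cup 1 (prior 1/5): the dealer has no choice, probability 1; weight (1/5)·1 = 1/5.
If it is under any of cups 2, 3, and 4 (prior 1/5 each): that cup was opened and seen not to hold the prize — ruled out; weight (1/5)·0 = 0 each.
If it is under cup 5 (prior 1/5): the dealer has 4 equally likely choices, so probability 1/4; weight (1/5)·(1/4) = 1/20.
The weights sum to 1/4.
So P(the pea under cup 5 | the dealer opened cup 2, cup 3, and cup 4) = (1/20) / (1/4) = 1/5.

1/5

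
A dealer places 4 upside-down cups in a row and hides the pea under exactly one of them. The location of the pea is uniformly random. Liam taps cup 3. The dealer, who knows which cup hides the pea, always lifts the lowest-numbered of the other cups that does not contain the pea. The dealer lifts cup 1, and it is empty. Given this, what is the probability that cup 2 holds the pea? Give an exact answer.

1/3

Condition on the true location of the pea.
If it is under cup 1 (prior 1/4): the dealer opened cup 1, so this case is ruled out; weight (1/4)·0 = 0.
If it is under any of cups 2, 3, and 4 (prior 1/4 each): cup 1 is the lowest-numbered option available, probability 1; weight (1/4)·1 = 1/4 each.
The weights sum to 3/4.
So P(the pea under cup 2 | the dealer opened cup 1) = (1/4) / (3/4) = 1/3.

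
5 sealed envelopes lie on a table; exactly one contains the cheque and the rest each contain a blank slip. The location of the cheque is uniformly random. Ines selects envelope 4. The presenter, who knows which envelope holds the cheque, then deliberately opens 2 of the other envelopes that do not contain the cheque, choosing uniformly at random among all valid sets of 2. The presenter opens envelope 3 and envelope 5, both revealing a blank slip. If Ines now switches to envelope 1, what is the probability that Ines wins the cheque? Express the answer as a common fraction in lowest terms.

2/5

Consider each possible location of the cheque in turn.
If it is in either of envelopes 1 and 2 (prior 1/5 each): the presenter has 3 equally likely choices, so probability 1/3; weight (1/5)·(1/3) = 1/15 each.
If it is in either of envelopes 3 and 5 (prior 1/5 each): that envelope was opened and seen not to hold the prize — ruled out; weight (1/5)·0 = 0 each.
If it is in envelope 4 (prior 1/5): the presenter has 6 equally likely choices, so probability 1/6; weight (1/5)·(1/6) = 1/30.
The weights sum to 1/6.
So P(the cheque in envelope 1 | the presenter opened envelope 3 and envelope 5) = (1/15) / (1/6) = 2/5.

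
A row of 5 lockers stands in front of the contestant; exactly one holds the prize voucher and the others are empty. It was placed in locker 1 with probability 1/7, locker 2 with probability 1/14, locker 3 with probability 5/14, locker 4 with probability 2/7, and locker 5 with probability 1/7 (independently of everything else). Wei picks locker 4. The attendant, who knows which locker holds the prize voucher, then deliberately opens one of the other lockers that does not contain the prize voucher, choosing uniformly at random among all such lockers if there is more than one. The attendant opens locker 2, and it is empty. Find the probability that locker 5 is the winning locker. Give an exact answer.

1/6

Apply Bayes' rule, conditioning on where the prize voucher actually is.
If it is in either of lockers 1 and 5 (prior 1/7 each): the attendant has 3 equally likely choices, so probability 1/3; weight (1/7)·(1/3) = 1/21 each.
If it is in locker 2 (prior 1/14): the attendant opened locker 2, so this case is ruled out; weight (1/14)·0 = 0.
If it is in locker 3 (prior 5/14): the attendant has 3 equally likely choices, so probability 1/3; weight (5/14)·(1/3) = 5/42.
If it is in locker 4 (prior 2/7): the attendant has 4 equally likely choices, so probability 1/4; weight (2/7)·(1/4) = 1/14.
The weights sum to 2/7.
So P(the prize voucher in locker 5 | the attendant opened locker 2) = (1/21) / (2/7) = 1/6.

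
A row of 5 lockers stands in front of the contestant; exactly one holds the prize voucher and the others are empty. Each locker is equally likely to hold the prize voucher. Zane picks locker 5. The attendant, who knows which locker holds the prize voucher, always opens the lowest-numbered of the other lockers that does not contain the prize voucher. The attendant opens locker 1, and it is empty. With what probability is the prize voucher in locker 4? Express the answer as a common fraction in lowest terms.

1/4

Apply Bayes' rule, conditioning on where the prize voucher actually is.
If it is in locker 1 (prior 1/5): the attendant opened locker 1, so this case is ruled out; weight (1/5)·0 = 0.
If it is in any of lockers 2, 3, 4, and 5 (prior 1/5 each): locker 1 is the lowest-numbered option available, probability 1; weight (1/5)·1 = 1/5 each.
The weights sum to 4/5.
So P(the prize voucher in locker 4 | the attendant opened locker 1) = (1/5) / (4/5) = 1/4.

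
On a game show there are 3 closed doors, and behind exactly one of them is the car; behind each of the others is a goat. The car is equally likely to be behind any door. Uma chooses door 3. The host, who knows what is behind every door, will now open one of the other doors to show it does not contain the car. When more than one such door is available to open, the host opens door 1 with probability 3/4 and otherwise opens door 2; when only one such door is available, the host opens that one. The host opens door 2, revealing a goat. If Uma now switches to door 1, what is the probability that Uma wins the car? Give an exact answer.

4/5

Condition on the true location of the car.
If it is behind door 1 (prior 1/3): only door 2 is available, probability 1; weight (1/3)·1 = 1/3.
If it is behind door 2 (prior 1/3): the host opened door 2, so this case is ruled out; weight (1/3)·0 = 0.
If it is behind door 3 (prior 1/3): door 1 is available but not opened, probability 1/4; weight (1/3)·(1/4) = 1/12.
The weights sum to 5/12.
So P(the car behind door 1 | the host opened door 2) = (1/3) / (5/12) = 4/5.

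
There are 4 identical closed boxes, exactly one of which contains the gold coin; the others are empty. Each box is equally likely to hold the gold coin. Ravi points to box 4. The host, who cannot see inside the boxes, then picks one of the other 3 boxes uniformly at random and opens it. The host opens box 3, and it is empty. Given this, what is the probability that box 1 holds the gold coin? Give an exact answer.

1/3

Because the host chose which box to open without knowing where the gold coin is, the choice is independent of the prize location. Learning that box 3 does not hold the gold coin simply rules out that one location and leaves the remaining 3 boxes still equally likely by symmetry.
So P(the gold coin in box 1) = 1/3.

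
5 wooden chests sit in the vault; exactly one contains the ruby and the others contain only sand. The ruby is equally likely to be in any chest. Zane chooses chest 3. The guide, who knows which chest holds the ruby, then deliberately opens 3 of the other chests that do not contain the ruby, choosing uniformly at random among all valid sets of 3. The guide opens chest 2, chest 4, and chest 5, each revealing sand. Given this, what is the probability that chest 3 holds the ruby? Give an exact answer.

Consider each possible location of the ruby in turn.
If it is in chest 1 (prior 1/5): the guide has no choice, probability 1; weight (1/5)·1 = 1/5.
If it is in any of chests 2, 4, and 5 (prior 1/5 each): that chest was opened and seen not to hold the prize — ruled out; weight (1/5)·0 = 0 each.
If it is in chest 3 (prior 1/5): the guide has 4 equally likely choices, so probability 1/4; weight (1/5)·(1/4) = 1/20.
The weights sum to 1/4.
So P(the ruby in chest 3 | the guide opened chest 2, chest 4, and chest 5) = (1/20) / (1/4) = 1/5.

1/5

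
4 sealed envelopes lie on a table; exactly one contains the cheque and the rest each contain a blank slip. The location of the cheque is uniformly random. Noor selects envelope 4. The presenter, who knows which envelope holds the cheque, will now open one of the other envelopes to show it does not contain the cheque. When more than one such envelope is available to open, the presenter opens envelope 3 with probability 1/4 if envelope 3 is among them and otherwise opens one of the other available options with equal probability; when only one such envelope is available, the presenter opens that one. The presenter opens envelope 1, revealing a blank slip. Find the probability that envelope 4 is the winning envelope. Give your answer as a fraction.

3/13

Condition on the true location of the cheque.
If it is in envelope 1 (prior 1/4): the presenter opened envelope 1, so this case is ruled out; weight (1/4)·0 = 0.
If it is in envelope 2 (prior 1/4): envelope 3 is available but not opened, probability 3/4; weight (1/4)·(3/4) = 3/16.
If it is in envelope 3 (prior 1/4): envelope 3 holds the prize so is unavailable; the presenter chooses uniformly among the 2 others, probability 1/2; weight (1/4)·(1/2) = 1/8.
If it is in envelope 4 (prior 1/4): envelope 3 is available but not opened; envelope 1 gets probability (1 − 1/4)/2 = 3/8; weight (1/4)·(3/8) = 3/32.
The weights sum to 13/32.
So P(the cheque in envelope 4 | the presenter opened envelope 1) = (3/32) / (13/32) = 3/13.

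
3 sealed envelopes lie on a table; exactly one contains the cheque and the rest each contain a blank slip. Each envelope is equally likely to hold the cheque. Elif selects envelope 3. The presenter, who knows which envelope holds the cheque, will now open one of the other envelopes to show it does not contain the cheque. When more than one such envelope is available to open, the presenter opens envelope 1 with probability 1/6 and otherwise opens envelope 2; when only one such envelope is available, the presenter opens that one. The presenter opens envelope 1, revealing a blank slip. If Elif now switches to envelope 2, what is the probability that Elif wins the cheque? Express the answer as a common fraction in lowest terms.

Consider each possible location of the cheque in turn.
If it is in envelope 1 (prior 1/3): the presenter opened envelope 1, so this case is ruled out; weight (1/3)·0 = 0.
If it is in envelope 2 (prior 1/3): only envelope 1 is available, probability 1; weight (1/3)·1 = 1/3.
If it is in envelope 3 (prior 1/3): envelope 1 is available, opened with probability 1/6; weight (1/3)·(1/6) = 1/18.
The weights sum to 7/18.
So P(the cheque in envelope 2 | the presenter opened envelope 1) = (1/3) / (7/18) = 6/7.

6/7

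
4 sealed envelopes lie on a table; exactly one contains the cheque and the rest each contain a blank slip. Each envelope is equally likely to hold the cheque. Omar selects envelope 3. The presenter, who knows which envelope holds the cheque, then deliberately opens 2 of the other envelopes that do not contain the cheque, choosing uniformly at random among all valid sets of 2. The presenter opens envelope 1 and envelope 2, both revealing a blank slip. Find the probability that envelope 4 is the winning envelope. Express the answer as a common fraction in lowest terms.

3/4

Consider each possible location of the cheque in turn.
If it is in either of envelopes 1 and 2 (prior 1/4 each): that envelope was opened and seen not to hold the prize — ruled out; weight (1/4)·0 = 0 each.
If it is in envelope 3 (prior 1/4): the presenter has 3 equally likely choices, so probability 1/3; weight (1/4)·(1/3) = 1/12.
If it is in envelope 4 (prior 1/4): the presenter has no choice, probability 1; weight (1/4)·1 = 1/4.
The weights sum to 1/3.
So P(the cheque in envelope 4 | the presenter opened envelope 1 and envelope 2) = (1/4) / (1/3) = 3/4.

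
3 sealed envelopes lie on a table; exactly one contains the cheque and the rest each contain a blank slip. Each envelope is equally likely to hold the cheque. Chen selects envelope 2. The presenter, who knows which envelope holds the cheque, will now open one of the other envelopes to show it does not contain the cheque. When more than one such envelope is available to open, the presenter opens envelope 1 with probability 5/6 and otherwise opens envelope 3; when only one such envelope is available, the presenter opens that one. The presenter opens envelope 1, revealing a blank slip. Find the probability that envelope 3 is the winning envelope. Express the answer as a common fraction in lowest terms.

6/11

Apply Bayes' rule, conditioning on where the cheque actually is.
If it is in envelope 1 (prior 1/3): the presenter opened envelope 1, so this case is ruled out; weight (1/3)·0 = 0.
If it is in envelope 2 (prior 1/3): envelope 1 is available, opened with probability 5/6; weight (1/3)·(5/6) = 5/18.
If it is in envelope 3 (prior 1/3): only envelope 1 is available, probability 1; weight (1/3)·1 = 1/3.
The weights sum to 11/18.
So P(the cheque in envelope 3 | the presenter opened envelope 1) = (1/3) / (11/18) = 6/11.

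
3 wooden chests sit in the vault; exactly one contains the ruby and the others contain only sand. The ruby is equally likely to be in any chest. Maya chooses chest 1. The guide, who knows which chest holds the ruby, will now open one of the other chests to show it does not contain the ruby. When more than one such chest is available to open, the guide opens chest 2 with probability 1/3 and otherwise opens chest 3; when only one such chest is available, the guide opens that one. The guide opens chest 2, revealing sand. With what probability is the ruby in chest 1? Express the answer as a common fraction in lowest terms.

Consider each possible location of the ruby in turn.
If it is in chest 1 (prior 1/3): chest 2 is available, opened with probability 1/3; weight (1/3)·(1/3) = 1/9.
If it is in chest 2 (prior 1/3): the guide opened chest 2, so this case is ruled out; weight (1/3)·0 = 0.
If it is in chest 3 (prior 1/3): only chest 2 is available, probability 1; weight (1/3)·1 = 1/3.
The weights sum to 4/9.
So P(the ruby in chest 1 | the guide opened chest 2) = (1/9) / (4/9) = 1/4.

1/4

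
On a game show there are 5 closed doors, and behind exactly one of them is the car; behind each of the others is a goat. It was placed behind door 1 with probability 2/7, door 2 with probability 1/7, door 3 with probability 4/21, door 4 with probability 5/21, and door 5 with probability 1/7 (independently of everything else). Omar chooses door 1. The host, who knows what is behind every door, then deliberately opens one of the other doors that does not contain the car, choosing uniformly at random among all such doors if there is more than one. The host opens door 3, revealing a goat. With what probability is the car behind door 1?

9/31

Condition on the true location of the car.
If it is behind door 1 (prior 2/7): the host has 4 equally likely choices, so probability 1/4; weight (2/7)·(1/4) = 1/14.
If it is behind either of doors 2 and 5 (prior 1/7 each): the host has 3 equally likely choices, so probability 1/3; weight (1/7)·(1/3) = 1/21 each.
If it is behind door 3 (prior 4/21): the host opened door 3, so this case is ruled out; weight (4/21)·0 = 0.
If it is behind door 4 (prior 5/21): the host has 3 equally likely choices, so probability 1/3; weight (5/21)·(1/3) = 5/63.
The weights sum to 31/126.
So P(the car behind door 1 | the host opened door 3) = (1/14) / (31/126) = 9/31.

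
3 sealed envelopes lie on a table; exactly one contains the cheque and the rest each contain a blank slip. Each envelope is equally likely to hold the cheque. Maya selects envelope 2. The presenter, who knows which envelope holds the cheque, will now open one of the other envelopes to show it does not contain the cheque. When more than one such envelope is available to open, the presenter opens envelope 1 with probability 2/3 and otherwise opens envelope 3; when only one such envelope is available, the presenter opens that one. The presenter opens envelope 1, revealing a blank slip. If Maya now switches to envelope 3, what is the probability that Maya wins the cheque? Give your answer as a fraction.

Consider each possible location of the cheque in turn.
If it is in envelope 1 (prior 1/3): the presenter opened envelope 1, so this case is ruled out; weight (1/3)·0 = 0.
If it is in envelope 2 (prior 1/3): envelope 1 is available, opened with probability 2/3; weight (1/3)·(2/3) = 2/9.
If it is in envelope 3 (prior 1/3): only envelope 1 is available, probability 1; weight (1/3)·1 = 1/3.
The weights sum to 5/9.
So P(the cheque in envelope 3 | the presenter opened envelope 1) = (1/3) / (5/9) = 3/5.

3/5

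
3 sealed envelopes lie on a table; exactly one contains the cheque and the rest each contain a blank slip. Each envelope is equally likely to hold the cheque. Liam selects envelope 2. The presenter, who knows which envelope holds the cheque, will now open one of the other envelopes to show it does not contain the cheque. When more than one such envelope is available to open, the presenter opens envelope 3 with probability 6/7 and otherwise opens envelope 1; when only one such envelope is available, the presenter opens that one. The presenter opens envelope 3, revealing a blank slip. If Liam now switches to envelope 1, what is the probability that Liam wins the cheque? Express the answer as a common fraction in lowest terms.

Apply Bayes' rule, conditioning on where the cheque actually is.
If it is in envelope 1 (prior 1/3): only envelope 3 is available, probability 1; weight (1/3)·1 = 1/3.
If it is in envelope 2 (prior 1/3): envelope 3 is available, opened with probability 6/7; weight (1/3)·(6/7) = 2/7.
If it is in envelope 3 (prior 1/3): the presenter opened envelope 3, so this case is ruled out; weight (1/3)·0 = 0.
The weights sum to 13/21.
So P(the cheque in envelope 1 | the presenter opened envelope 3) = (1/3) / (13/21) = 7/13.

7/13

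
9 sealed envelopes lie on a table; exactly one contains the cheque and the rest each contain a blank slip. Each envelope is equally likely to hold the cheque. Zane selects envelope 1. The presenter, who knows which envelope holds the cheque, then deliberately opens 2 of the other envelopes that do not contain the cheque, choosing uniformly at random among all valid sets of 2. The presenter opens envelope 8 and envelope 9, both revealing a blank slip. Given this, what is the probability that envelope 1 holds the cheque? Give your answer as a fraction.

1/9

Condition on the true location of the cheque.
If it is in envelope 1 (prior 1/9): the presenter has 28 equally likely choices, so probability 1/28; weight (1/9)·(1/28) = 1/252.
If it is in any of envelopes 2, 3, 4, 5, 6, and 7 (prior 1/9 each): the presenter has 21 equally likely choices, so probability 1/21; weight (1/9)·(1/21) = 1/189 each.
If it is in either of envelopes 8 and 9 (prior 1/9 each): that envelope was opened and seen not to hold the prize — ruled out; weight (1/9)·0 = 0 each.
The weights sum to 1/28.
So P(the cheque in envelope 1 | the presenter opened envelope 8 and envelope 9) = (1/252) / (1/28) = 1/9.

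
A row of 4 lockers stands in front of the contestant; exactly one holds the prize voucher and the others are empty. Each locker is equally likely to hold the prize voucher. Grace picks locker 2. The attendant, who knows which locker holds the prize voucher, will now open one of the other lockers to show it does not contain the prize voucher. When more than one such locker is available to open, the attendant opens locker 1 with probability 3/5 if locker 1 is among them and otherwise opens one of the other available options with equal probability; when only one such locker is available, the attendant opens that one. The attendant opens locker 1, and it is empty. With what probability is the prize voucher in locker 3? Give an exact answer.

Condition on the true location of the prize voucher.
If it is in locker 1 (prior 1/4): the attendant opened locker 1, so this case is ruled out; weight (1/4)·0 = 0.
If it is in any of lockers 2, 3, and 4 (prior 1/4 each): locker 1 is available, opened with probability 3/5; weight (1/4)·(3/5) = 3/20 each.
The weights sum to 9/20.
So P(the prize voucher in locker 3 | the attendant opened locker 1) = (3/20) / (9/20) = 1/3.

1/3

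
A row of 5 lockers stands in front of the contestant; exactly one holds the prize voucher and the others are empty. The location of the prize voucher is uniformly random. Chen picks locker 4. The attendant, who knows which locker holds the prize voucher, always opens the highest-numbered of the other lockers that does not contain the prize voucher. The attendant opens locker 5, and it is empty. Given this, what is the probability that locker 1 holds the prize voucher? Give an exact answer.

Condition on the true location of the prize voucher.
If it is in any of lockers 1, 2, 3, and 4 (prior 1/5 each): locker 5 is the highest-numbered option available, probability 1; weight (1/5)·1 = 1/5 each.
If it is in locker 5 (prior 1/5): the attendant opened locker 5, so this case is ruled out; weight (1/5)·0 = 0.
The weights sum to 4/5.
So P(the prize voucher in locker 1 | the attendant opened locker 5) = (1/5) / (4/5) = 1/4.

1/4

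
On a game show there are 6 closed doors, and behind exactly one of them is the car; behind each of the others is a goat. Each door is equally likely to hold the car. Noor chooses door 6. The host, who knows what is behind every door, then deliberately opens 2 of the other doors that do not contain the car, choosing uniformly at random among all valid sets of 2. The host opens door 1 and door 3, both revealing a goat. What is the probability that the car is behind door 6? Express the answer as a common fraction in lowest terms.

Condition on the true location of the car.
If it is behind either of doors 1 and 3 (prior 1/6 each): that door was opened and seen not to hold the prize — ruled out; weight (1/6)·0 = 0 each.
If it is behind any of doors 2, 4, and 5 (prior 1/6 each): the host has 6 equally likely choices, so probability 1/6; weight (1/6)·(1/6) = 1/36 each.
If it is behind door 6 (prior 1/6): the host has 10 equally likely choices, so probability 1/10; weight (1/6)·(1/10) = 1/60.
The weights sum to 1/10.
So P(the car behind door 6 | the host opened door 1 and door 3) = (1/60) / (1/10) = 1/6.

1/6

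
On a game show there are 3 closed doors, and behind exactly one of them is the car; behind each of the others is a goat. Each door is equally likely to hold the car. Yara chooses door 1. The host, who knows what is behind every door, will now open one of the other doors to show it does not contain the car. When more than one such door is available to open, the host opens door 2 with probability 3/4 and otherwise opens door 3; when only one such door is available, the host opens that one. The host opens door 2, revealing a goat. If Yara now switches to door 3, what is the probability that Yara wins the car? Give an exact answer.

Condition on the true location of the car.
If it is behind door 1 (prior 1/3): door 2 is available, opened with probability 3/4; weight (1/3)·(3/4) = 1/4.
If it is behind door 2 (prior 1/3): the host opened door 2, so this case is ruled out; weight (1/3)·0 = 0.
If it is behind door 3 (prior 1/3): only door 2 is available, probability 1; weight (1/3)·1 = 1/3.
The weights sum to 7/12.
So P(the car behind door 3 | the host opened door 2) = (1/3) / (7/12) = 4/7.

4/7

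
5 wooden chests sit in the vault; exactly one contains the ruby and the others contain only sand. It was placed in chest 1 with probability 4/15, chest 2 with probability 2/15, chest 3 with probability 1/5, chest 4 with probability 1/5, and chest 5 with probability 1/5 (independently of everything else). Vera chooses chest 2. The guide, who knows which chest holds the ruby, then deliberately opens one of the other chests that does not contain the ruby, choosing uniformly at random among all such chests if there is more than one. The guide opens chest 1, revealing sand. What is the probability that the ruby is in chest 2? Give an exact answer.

Condition on the true location of the ruby.
If it is in chest 1 (prior 4/15): the guide opened chest 1, so this case is ruled out; weight (4/15)·0 = 0.
If it is in chest 2 (prior 2/15): the guide has 4 equally likely choices, so probability 1/4; weight (2/15)·(1/4) = 1/30.
If it is in any of chests 3, 4, and 5 (prior 1/5 each): the guide has 3 equally likely choices, so probability 1/3; weight (1/5)·(1/3) = 1/15 each.
The weights sum to 7/30.
So P(the ruby in chest 2 | the guide opened chest 1) = (1/30) / (7/30) = 1/7.

1/7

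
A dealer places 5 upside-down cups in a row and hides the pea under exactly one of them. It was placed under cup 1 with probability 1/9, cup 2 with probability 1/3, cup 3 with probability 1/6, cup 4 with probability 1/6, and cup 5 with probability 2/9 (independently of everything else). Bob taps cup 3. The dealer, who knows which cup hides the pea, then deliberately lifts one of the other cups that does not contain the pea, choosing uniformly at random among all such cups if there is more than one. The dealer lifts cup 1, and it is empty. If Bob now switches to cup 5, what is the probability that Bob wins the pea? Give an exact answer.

16/61

Apply Bayes' rule, conditioning on where the pea actually is.
If it is under cup 1 (prior 1/9): the dealer opened cup 1, so this case is ruled out; weight (1/9)·0 = 0.
If it is under cup 2 (prior 1/3): the dealer has 3 equally likely choices, so probability 1/3; weight (1/3)·(1/3) = 1/9.
If it is under cup 3 (prior 1/6): the dealer has 4 equally likely choices, so probability 1/4; weight (1/6)·(1/4) = 1/24.
If it is under cup 4 (prior 1/6): the dealer has 3 equally likely choices, so probability 1/3; weight (1/6)·(1/3) = 1/18.
If it is under cup 5 (prior 2/9): the dealer has 3 equally likely choices, so probability 1/3; weight (2/9)·(1/3) = 2/27.
The weights sum to 61/216.
So P(the pea under cup 5 | the dealer opened cup 1) = (2/27) / (61/216) = 16/61.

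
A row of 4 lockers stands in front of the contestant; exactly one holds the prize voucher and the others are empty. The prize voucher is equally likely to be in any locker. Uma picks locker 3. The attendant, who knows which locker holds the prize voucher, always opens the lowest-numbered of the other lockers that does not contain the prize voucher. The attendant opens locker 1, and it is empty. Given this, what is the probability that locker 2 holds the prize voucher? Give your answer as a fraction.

1/3

Apply Bayes' rule, conditioning on where the prize voucher actually is.
If it is in locker 1 (prior 1/4): the attendant opened locker 1, so this case is ruled out; weight (1/4)·0 = 0.
If it is in any of lockers 2, 3, and 4 (prior 1/4 each): locker 1 is the lowest-numbered option available, probability 1; weight (1/4)·1 = 1/4 each.
The weights sum to 3/4.
So P(the prize voucher in locker 2 | the attendant opened locker 1) = (1/4) / (3/4) = 1/3.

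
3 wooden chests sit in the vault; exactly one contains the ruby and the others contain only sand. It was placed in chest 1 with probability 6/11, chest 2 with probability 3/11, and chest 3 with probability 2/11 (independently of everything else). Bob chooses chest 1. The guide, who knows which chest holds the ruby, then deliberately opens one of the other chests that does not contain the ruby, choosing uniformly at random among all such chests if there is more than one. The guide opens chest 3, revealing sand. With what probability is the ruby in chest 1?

1/2

Consider each possible location of the ruby in turn.
If it is in chest 1 (prior 6/11): the guide has 2 equally likely choices, so probability 1/2; weight (6/11)·(1/2) = 3/11.
If it is in chest 2 (prior 3/11): the guide has no choice, probability 1; weight (3/11)·1 = 3/11.
If it is in chest 3 (prior 2/11): the guide opened chest 3, so this case is ruled out; weight (2/11)·0 = 0.
The weights sum to 6/11.
So P(the ruby in chest 1 | the guide opened chest 3) = (3/11) / (6/11) = 1/2.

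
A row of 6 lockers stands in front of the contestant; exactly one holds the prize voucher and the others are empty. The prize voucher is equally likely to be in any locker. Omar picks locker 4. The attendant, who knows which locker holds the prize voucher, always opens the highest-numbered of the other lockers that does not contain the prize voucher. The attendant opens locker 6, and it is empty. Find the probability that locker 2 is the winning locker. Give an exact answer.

Condition on the true location of the prize voucher.
If it is in any of lockers 1, 2, 3, 4, and 5 (prior 1/6 each): locker 6 is the highest-numbered option available, probability 1; weight (1/6)·1 = 1/6 each.
If it is in locker 6 (prior 1/6): the attendant opened locker 6, so this case is ruled out; weight (1/6)·0 = 0.
The weights sum to 5/6.
So P(the prize voucher in locker 2 | the attendant opened locker 6) = (1/6) / (5/6) = 1/5.

1/5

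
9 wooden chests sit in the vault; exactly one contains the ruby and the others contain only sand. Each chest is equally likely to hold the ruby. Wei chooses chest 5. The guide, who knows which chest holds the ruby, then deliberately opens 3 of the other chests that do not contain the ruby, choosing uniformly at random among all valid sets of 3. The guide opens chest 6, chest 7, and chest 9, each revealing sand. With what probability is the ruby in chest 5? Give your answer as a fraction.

1/9

Condition on the true location of the ruby.
If it is in any of chests 1, 2, 3, 4, and 8 (prior 1/9 each): the guide has 35 equally likely choices, so probability 1/35; weight (1/9)·(1/35) = 1/315 each.
If it is in chest 5 (prior 1/9): the guide has 56 equally likely choices, so probability 1/56; weight (1/9)·(1/56) = 1/504.
If it is in any of chests 6, 7, and 9 (prior 1/9 each): that chest was opened and seen not to hold the prize — ruled out; weight (1/9)·0 = 0 each.
The weights sum to 1/56.
So P(the ruby in chest 5 | the guide opened chest 6, chest 7, and chest 9) = (1/504) / (1/56) = 1/9.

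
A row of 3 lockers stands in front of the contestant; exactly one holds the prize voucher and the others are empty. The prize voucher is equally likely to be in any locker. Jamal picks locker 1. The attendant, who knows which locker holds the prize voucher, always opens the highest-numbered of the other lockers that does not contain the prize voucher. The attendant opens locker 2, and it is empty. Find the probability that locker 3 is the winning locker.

Apply Bayes' rule, conditioning on where the prize voucher actually is.
If it is in locker 1 (prior 1/3): the attendant would have opened locker 3 instead, probability 0; weight (1/3)·0 = 0.
If it is in locker 2 (prior 1/3): the attendant opened locker 2, so this case is ruled out; weight (1/3)·0 = 0.
If it is in locker 3 (prior 1/3): locker 2 is the highest-numbered option available, probability 1; weight (1/3)·1 = 1/3.
The weights sum to 1/3.
So P(the prize voucher in locker 3 | the attendant opened locker 2) = (1/3) / (1/3) = 1.

1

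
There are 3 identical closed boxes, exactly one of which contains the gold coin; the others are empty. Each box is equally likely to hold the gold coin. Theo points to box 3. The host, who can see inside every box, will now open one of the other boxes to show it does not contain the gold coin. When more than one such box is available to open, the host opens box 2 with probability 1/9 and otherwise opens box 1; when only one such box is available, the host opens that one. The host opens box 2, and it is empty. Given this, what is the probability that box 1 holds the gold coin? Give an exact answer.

9/10

Condition on the true location of the gold coin.
If it is in box 1 (prior 1/3): only box 2 is available, probability 1; weight (1/3)·1 = 1/3.
If it is in box 2 (prior 1/3): the host opened box 2, so this case is ruled out; weight (1/3)·0 = 0.
If it is in box 3 (prior 1/3): box 2 is available, opened with probability 1/9; weight (1/3)·(1/9) = 1/27.
The weights sum to 10/27.
So P(the gold coin in box 1 | the host opened box 2) = (1/3) / (10/27) = 9/10.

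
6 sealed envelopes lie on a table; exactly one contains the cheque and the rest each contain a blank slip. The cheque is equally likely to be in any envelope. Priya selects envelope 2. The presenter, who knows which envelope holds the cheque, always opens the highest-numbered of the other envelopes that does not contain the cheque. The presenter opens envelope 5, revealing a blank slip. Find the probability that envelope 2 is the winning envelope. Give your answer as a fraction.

Consider each possible location of the cheque in turn.
If it is in any of envelopes 1, 2, 3, and 4 (prior 1/6 each): the presenter would have opened envelope 6 instead, probability 0; weight (1/6)·0 = 0 each.
If it is in envelope 5 (prior 1/6): the presenter opened envelope 5, so this case is ruled out; weight (1/6)·0 = 0.
If it is in envelope 6 (prior 1/6): envelope 5 is the highest-numbered option available, probability 1; weight (1/6)·1 = 1/6.
The weights sum to 1/6.
So P(the cheque in envelope 2 | the presenter opened envelope 5) = 0 / (1/6) = 0.

0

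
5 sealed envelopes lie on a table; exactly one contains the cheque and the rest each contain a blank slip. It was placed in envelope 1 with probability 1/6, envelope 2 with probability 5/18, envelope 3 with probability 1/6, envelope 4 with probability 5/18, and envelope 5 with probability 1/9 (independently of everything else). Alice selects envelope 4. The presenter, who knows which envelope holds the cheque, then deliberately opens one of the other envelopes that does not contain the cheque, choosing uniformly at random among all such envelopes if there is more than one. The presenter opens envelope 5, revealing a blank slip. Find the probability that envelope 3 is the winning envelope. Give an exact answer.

12/59

Condition on the true location of the cheque.
If it is in either of envelopes 1 and 3 (prior 1/6 each): the presenter has 3 equally likely choices, so probability 1/3; weight (1/6)·(1/3) = 1/18 each.
If it is in envelope 2 (prior 5/18): the presenter has 3 equally likely choices, so probability 1/3; weight (5/18)·(1/3) = 5/54.
If it is in envelope 4 (prior 5/18): the presenter has 4 equally likely choices, so probability 1/4; weight (5/18)·(1/4) = 5/72.
If it is in envelope 5 (prior 1/9): the presenter opened envelope 5, so this case is ruled out; weight (1/9)·0 = 0.
The weights sum to 59/216.
So P(the cheque in envelope 3 | the presenter opened envelope 5) = (1/18) / (59/216) = 12/59.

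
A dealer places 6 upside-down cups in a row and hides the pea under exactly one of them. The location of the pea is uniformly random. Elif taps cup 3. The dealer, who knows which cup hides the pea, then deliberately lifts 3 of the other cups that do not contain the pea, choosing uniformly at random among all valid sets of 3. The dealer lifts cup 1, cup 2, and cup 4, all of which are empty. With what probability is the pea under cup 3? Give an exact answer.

Apply Bayes' rule, conditioning on where the pea actually is.
If it is under any of cups 1, 2, and 4 (prior 1/6 each): that cup was opened and seen not to hold the prize — ruled out; weight (1/6)·0 = 0 each.
If it is under cup 3 (prior 1/6): the dealer has 10 equally likely choices, so probability 1/10; weight (1/6)·(1/10) = 1/60.
If it is under either of cups 5 and 6 (prior 1/6 each): the dealer has 4 equally likely choices, so probability 1/4; weight (1/6)·(1/4) = 1/24 each.
The weights sum to 1/10.
So P(the pea under cup 3 | the dealer opened cup 1, cup 2, and cup 4) = (1/60) / (1/10) = 1/6.

1/6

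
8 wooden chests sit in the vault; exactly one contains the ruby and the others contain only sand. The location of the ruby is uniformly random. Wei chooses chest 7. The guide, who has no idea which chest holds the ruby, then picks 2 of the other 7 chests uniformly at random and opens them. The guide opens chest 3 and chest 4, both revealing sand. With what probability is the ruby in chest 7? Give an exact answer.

1/6

Because the guide chose which chests to open without knowing where the ruby is, the choice is independent of the prize location. Learning that none of the 2 opened chests holds the ruby simply rules out those 2 locations and leaves the remaining 6 chests still equally likely by symmetry.
So P(the ruby in chest 7) = 1/6.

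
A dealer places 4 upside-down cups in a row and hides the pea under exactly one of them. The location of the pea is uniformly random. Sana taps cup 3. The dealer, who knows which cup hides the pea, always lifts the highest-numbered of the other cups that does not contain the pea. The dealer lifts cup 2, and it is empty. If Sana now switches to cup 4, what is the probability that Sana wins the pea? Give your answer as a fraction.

1

Condition on the true location of the pea.
If it is under either of cups 1 and 3 (prior 1/4 each): the dealer would have opened cup 4 instead, probability 0; weight (1/4)·0 = 0 each.
If it is under cup 2 (prior 1/4): the dealer opened cup 2, so this case is ruled out; weight (1/4)·0 = 0.
If it is under cup 4 (prior 1/4): cup 2 is the highest-numbered option available, probability 1; weight (1/4)·1 = 1/4.
The weights sum to 1/4.
So P(the pea under cup 4 | the dealer opened cup 2) = (1/4) / (1/4) = 1.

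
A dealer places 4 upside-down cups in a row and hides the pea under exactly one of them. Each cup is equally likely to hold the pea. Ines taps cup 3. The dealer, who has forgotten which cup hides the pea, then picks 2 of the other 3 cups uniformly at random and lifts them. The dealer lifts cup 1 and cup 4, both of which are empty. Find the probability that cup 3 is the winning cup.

1/2

Because the dealer chose which cups to lift without knowing where the pea is, the choice is independent of the prize location. Learning that none of the 2 opened cups holds the pea simply rules out those 2 locations and leaves the remaining 2 cups still equally likely by symmetry.
So P(the pea under cup 3) = 1/2.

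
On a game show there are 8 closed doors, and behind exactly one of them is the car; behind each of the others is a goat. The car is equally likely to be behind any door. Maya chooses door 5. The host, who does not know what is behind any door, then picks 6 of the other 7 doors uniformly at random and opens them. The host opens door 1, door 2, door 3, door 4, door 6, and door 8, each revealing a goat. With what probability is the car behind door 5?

1/2

Consider each possible location of the car in turn.
If it is behind any of doors 1, 2, 3, 4, 6, and 8 (prior 1/8 each): that door was opened and seen not to hold the prize — ruled out; weight (1/8)·0 = 0 each.
If it is behind either of doors 5 and 7 (prior 1/8 each): the host picks exactly this set with probability 1/7 regardless, and none is the prize; weight (1/8)·(1/7) = 1/56 each.
The weights sum to 1/28.
So P(the car behind door 5 | the host opened door 1, door 2, door 3, door 4, door 6, and door 8) = (1/56) / (1/28) = 1/2.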